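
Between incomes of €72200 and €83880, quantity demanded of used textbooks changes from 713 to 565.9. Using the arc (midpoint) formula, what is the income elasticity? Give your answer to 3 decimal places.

-1.537

ΔQ = 565.9 − 713 = -147.1; midpoint Q̄ = (713 + 565.9)/2 = 639.45.
ΔI = 83880 − 72200 = 11680; midpoint Ī = (72200 + 83880)/2 = 78040.
η = (ΔQ/Q̄) ÷ (ΔI/Ī) = (-147.1/639.45) ÷ (11680/78040) = -1.537.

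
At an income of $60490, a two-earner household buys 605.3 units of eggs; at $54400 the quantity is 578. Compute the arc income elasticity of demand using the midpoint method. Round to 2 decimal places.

ΔQ = 578 − 605.3 = -27.3; midpoint Q̄ = (605.3 + 578)/2 = 591.65.
ΔI = 54400 − 60490 = -6090; midpoint Ī = (60490 + 54400)/2 = 57445.
η = (ΔQ/Q̄) ÷ (ΔI/Ī) = (-27.3/591.65) ÷ (-6090/57445) = 0.44.

0.44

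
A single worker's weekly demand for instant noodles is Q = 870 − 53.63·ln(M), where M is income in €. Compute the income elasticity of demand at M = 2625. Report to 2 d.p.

At M = 2625: Q = 447.780.
dQ/dM = -53.63/M = -0.0204305 at this income.
η = (dQ/dM)·(M/Q) = -0.0204305 × (2625/447.780) = -0.12.

-0.12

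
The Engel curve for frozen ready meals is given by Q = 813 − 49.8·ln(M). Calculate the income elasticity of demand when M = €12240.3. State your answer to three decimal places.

-0.145

At M = 12240.3: Q = 344.258.
dQ/dM = -49.8/M = -0.00406853 at this income.
η = (dQ/dM)·(M/Q) = -0.00406853 × (12240.3/344.258) = -0.145.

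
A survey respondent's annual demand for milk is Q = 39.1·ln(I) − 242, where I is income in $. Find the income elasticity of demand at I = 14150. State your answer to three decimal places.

At I = 14150: Q = 131.697.
dQ/dI = 39.1/I = 0.00276325 at this income.
η = (dQ/dI)·(I/Q) = 0.00276325 × (14150/131.697) = 0.297.

0.297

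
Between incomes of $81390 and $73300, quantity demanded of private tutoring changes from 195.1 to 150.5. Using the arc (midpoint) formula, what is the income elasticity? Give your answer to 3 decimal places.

2.468

ΔQ = 150.5 − 195.1 = -44.6; midpoint Q̄ = (195.1 + 150.5)/2 = 172.8.
ΔI = 73300 − 81390 = -8090; midpoint Ī = (81390 + 73300)/2 = 77345.
η = (ΔQ/Q̄) ÷ (ΔI/Ī) = (-44.6/172.8) ÷ (-8090/77345) = 2.468.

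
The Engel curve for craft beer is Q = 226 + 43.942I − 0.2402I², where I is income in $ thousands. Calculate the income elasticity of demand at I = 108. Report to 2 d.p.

At I = 108: Q = 2170.0432.
dQ/dI = 43.942 − 0.4804I = -7.94120.
η = (dQ/dI)·(I/Q) = -7.94120 × (108/2170.0432) = -0.40.

-0.40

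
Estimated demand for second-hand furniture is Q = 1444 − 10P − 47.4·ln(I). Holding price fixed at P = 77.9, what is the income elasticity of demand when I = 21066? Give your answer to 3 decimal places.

-0.245

At P = 77.9, I = 21066: Q = 193.113.
Holding P constant, ∂Q/∂I = -47.4/I = -0.00225007.
η_I = (∂Q/∂I)·(I/Q) = -0.00225007 × (21066/193.113) = -0.245.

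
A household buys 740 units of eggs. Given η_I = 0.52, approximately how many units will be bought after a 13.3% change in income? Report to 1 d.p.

%ΔQ ≈ η × %ΔI = 0.52 × 13.3% = 6.916%.
New Q ≈ 740 × (1 + 0.06916) = 791.2.

791.2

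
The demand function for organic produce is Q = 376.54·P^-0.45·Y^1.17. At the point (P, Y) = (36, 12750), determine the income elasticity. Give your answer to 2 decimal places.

1.17

For a multiplicative demand Q = A·P^α·Y^β, the income elasticity is β everywhere.
Here β = 1.17, so η = 1.17.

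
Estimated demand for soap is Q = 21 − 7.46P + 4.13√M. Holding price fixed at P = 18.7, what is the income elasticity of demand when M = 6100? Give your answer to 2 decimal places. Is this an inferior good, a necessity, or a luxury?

0.79 (necessity)

At P = 18.7, M = 6100: Q = 204.061.
Holding P constant, ∂Q/∂M = 4.13/(2√M) = 0.0264396.
η_M = (∂Q/∂M)·(M/Q) = 0.0264396 × (6100/204.061) = 0.79.
Since 0 < η < 1, this is a necessity.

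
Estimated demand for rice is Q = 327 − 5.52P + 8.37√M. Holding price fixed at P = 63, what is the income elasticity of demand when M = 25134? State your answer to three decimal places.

At P = 63, M = 25134: Q = 1306.195.
Holding P constant, ∂Q/∂M = 8.37/(2√M) = 0.0263976.
η_M = (∂Q/∂M)·(M/Q) = 0.0263976 × (25134/1306.195) = 0.508.

0.508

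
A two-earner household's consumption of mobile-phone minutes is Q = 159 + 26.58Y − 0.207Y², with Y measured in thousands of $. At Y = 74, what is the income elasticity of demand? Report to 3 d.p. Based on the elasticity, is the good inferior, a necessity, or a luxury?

-0.302 (inferior good)

At Y = 74: Q = 992.3880.
dQ/dY = 26.58 − 0.414Y = -4.05600.
η = (dQ/dY)·(Y/Q) = -4.05600 × (74/992.3880) = -0.302.
η < 0 ⇒ inferior good.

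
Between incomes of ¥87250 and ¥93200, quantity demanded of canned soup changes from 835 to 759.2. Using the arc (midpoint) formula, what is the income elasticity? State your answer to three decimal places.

ΔQ = 759.2 − 835 = -75.8; midpoint Q̄ = (835 + 759.2)/2 = 797.1.
ΔI = 93200 − 87250 = 5950; midpoint Ī = (87250 + 93200)/2 = 90225.
η = (ΔQ/Q̄) ÷ (ΔI/Ī) = (-75.8/797.1) ÷ (5950/90225) = -1.442.

-1.442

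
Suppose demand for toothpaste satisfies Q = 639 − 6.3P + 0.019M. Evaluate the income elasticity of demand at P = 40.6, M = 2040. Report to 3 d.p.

0.092

At P = 40.6, M = 2040: Q = 421.980.
Holding P constant, ∂Q/∂M = 0.019.
η_M = (∂Q/∂M)·(M/Q) = 0.019 × (2040/421.980) = 0.092.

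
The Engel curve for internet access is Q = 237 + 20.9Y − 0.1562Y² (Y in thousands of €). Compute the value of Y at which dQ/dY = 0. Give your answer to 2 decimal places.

66.90

dQ/dY = 20.9 − 0.3124Y.
The good is inferior where dQ/dY < 0. Setting dQ/dY = 0 gives Y = 20.9 / 0.3124 = 66.90.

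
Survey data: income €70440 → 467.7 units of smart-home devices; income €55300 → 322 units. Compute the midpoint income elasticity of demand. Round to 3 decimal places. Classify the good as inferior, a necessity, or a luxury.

1.532 (luxury)

ΔQ = 322 − 467.7 = -145.7; midpoint Q̄ = (467.7 + 322)/2 = 394.85.
ΔI = 55300 − 70440 = -15140; midpoint Ī = (70440 + 55300)/2 = 62870.
η = (ΔQ/Q̄) ÷ (ΔI/Ī) = (-145.7/394.85) ÷ (-15140/62870) = 1.532.
η > 1 ⇒ luxury.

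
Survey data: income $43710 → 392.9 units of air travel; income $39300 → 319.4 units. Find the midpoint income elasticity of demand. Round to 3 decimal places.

1.942

ΔQ = 319.4 − 392.9 = -73.5; midpoint Q̄ = (392.9 + 319.4)/2 = 356.15.
ΔI = 39300 − 43710 = -4410; midpoint Ī = (43710 + 39300)/2 = 41505.
η = (ΔQ/Q̄) ÷ (ΔI/Ī) = (-73.5/356.15) ÷ (-4410/41505) = 1.942.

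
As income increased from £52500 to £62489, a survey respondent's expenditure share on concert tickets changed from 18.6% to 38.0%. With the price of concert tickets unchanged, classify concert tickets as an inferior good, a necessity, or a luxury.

The budget share rises as income rises, so η > 1.

luxury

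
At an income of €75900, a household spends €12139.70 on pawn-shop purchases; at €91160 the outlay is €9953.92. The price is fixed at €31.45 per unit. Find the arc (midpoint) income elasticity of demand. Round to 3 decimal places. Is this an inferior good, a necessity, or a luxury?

With a constant price, Q₁ = 12139.70/31.45 = 386.000 and Q₂ = 9953.92/31.45 = 316.500 (equivalently, work directly with expenditure since P cancels).
Midpoint %ΔQ = (9953.92 − 12139.70)/11046.81 = -0.19787; midpoint %ΔI = (91160 − 75900)/83530 = 0.18269.
η = -0.19787 / 0.18269 = -1.083.
η < 0 ⇒ inferior good.

-1.083 (inferior good)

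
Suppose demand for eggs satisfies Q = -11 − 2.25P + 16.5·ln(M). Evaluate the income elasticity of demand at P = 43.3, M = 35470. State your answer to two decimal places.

0.26

At P = 43.3, M = 35470: Q = 64.436.
Holding P constant, ∂Q/∂M = 16.5/M = 0.000465182.
η_M = (∂Q/∂M)·(M/Q) = 0.000465182 × (35470/64.436) = 0.26.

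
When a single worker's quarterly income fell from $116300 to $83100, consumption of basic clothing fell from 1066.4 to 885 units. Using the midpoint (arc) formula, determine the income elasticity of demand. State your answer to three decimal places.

ΔQ = 885 − 1066.4 = -181.4; midpoint Q̄ = (1066.4 + 885)/2 = 975.7.
ΔI = 83100 − 116300 = -33200; midpoint Ī = (116300 + 83100)/2 = 99700.
η = (ΔQ/Q̄) ÷ (ΔI/Ī) = (-181.4/975.7) ÷ (-33200/99700) = 0.558.

0.558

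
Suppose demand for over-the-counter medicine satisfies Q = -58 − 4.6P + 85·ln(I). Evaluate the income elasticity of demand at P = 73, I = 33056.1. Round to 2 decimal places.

At P = 73, I = 33056.1: Q = 490.707.
Holding P constant, ∂Q/∂I = 85/I = 0.00257139.
η_I = (∂Q/∂I)·(I/Q) = 0.00257139 × (33056.1/490.707) = 0.17.

0.17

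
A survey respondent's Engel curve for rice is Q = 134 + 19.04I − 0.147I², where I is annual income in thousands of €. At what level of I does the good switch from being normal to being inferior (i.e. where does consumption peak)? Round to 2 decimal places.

64.76

dQ/dI = 19.04 − 0.294I.
The good is inferior where dQ/dI < 0. Setting dQ/dI = 0 gives I = 19.04 / 0.294 = 64.76.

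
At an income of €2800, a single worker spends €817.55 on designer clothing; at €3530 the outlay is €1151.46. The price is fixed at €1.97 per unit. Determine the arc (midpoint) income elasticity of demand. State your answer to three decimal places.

With a constant price, Q₁ = 817.55/1.97 = 415.000 and Q₂ = 1151.46/1.97 = 584.497 (equivalently, work directly with expenditure since P cancels).
Midpoint %ΔQ = (1151.46 − 817.55)/984.51 = 0.33917; midpoint %ΔI = (3530 − 2800)/3165 = 0.23065.
η = 0.33917 / 0.23065 = 1.470.

1.470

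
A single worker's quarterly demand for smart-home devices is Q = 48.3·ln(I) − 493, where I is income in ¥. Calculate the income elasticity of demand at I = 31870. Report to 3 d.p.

At I = 31870: Q = 7.843.
dQ/dI = 48.3/I = 0.00151553 at this income.
η = (dQ/dI)·(I/Q) = 0.00151553 × (31870/7.843) = 6.158.

6.158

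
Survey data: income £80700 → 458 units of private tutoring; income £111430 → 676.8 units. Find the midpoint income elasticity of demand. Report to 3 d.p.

1.205

ΔQ = 676.8 − 458 = 218.8; midpoint Q̄ = (458 + 676.8)/2 = 567.4.
ΔI = 111430 − 80700 = 30730; midpoint Ī = (80700 + 111430)/2 = 96065.
η = (ΔQ/Q̄) ÷ (ΔI/Ī) = (218.8/567.4) ÷ (30730/96065) = 1.205.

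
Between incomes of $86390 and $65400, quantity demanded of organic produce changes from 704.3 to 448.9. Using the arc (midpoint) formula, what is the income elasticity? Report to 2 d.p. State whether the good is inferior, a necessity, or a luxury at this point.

ΔQ = 448.9 − 704.3 = -255.4; midpoint Q̄ = (704.3 + 448.9)/2 = 576.6.
ΔI = 65400 − 86390 = -20990; midpoint Ī = (86390 + 65400)/2 = 75895.
η = (ΔQ/Q̄) ÷ (ΔI/Ī) = (-255.4/576.6) ÷ (-20990/75895) = 1.60.
η > 1 ⇒ luxury.

1.60 (luxury)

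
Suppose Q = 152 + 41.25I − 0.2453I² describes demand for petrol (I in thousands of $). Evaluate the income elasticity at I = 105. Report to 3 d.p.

-0.606

At I = 105: Q = 1778.8175.
dQ/dI = 41.25 − 0.4906I = -10.26300.
η = (dQ/dI)·(I/Q) = -10.26300 × (105/1778.8175) = -0.606.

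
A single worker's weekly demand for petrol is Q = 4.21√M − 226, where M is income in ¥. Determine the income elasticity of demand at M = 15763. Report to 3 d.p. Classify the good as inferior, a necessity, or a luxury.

At M = 15763: Q = 302.569.
dQ/dM = 4.21/(2√M) = 0.0167661 at this income.
η = (dQ/dM)·(M/Q) = 0.0167661 × (15763/302.569) = 0.873.
Since 0 < η < 1, the good is a necessity.

0.873 (necessity)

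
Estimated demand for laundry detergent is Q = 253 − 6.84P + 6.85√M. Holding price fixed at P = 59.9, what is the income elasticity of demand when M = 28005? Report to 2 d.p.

At P = 59.9, M = 28005: Q = 989.611.
Holding P constant, ∂Q/∂M = 6.85/(2√M) = 0.0204665.
η_M = (∂Q/∂M)·(M/Q) = 0.0204665 × (28005/989.611) = 0.58.

0.58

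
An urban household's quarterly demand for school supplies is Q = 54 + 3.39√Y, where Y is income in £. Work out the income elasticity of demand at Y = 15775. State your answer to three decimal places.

At Y = 15775: Q = 479.779.
dQ/dY = 3.39/(2√Y) = 0.0134954 at this income.
η = (dQ/dY)·(Y/Q) = 0.0134954 × (15775/479.779) = 0.444.

0.444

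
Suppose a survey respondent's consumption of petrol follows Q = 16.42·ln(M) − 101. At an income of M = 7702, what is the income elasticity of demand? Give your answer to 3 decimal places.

At M = 7702: Q = 45.946.
dQ/dM = 16.42/M = 0.00213191 at this income.
η = (dQ/dM)·(M/Q) = 0.00213191 × (7702/45.946) = 0.357.

0.357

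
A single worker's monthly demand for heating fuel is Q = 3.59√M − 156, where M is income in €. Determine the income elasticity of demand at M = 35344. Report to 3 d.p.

At M = 35344: Q = 518.920.
dQ/dM = 3.59/(2√M) = 0.00954787 at this income.
η = (dQ/dM)·(M/Q) = 0.00954787 × (35344/518.920) = 0.650.

0.650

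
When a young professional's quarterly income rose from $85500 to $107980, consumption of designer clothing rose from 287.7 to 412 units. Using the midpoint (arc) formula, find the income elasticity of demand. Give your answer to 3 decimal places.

1.529

ΔQ = 412 − 287.7 = 124.3; midpoint Q̄ = (287.7 + 412)/2 = 349.85.
ΔI = 107980 − 85500 = 22480; midpoint Ī = (85500 + 107980)/2 = 96740.
η = (ΔQ/Q̄) ÷ (ΔI/Ī) = (124.3/349.85) ÷ (22480/96740) = 1.529.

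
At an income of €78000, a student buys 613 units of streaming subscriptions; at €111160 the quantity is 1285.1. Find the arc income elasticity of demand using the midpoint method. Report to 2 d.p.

2.02

ΔQ = 1285.1 − 613 = 672.1; midpoint Q̄ = (613 + 1285.1)/2 = 949.05.
ΔI = 111160 − 78000 = 33160; midpoint Ī = (78000 + 111160)/2 = 94580.
η = (ΔQ/Q̄) ÷ (ΔI/Ī) = (672.1/949.05) ÷ (33160/94580) = 2.02.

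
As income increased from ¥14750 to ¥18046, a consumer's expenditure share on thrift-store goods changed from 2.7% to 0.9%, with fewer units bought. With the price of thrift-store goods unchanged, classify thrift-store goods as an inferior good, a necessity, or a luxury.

inferior good

Quantity demanded falls as income rises, so η < 0.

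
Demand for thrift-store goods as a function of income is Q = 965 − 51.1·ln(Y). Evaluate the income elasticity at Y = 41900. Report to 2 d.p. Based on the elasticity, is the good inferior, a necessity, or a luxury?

At Y = 41900: Q = 421.141.
dQ/dY = -51.1/Y = -0.00121957 at this income.
η = (dQ/dY)·(Y/Q) = -0.00121957 × (41900/421.141) = -0.12.
Since η < 0, the good is an inferior good.

-0.12 (inferior good)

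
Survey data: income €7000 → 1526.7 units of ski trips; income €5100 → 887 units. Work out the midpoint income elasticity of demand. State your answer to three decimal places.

ΔQ = 887 − 1526.7 = -639.7; midpoint Q̄ = (1526.7 + 887)/2 = 1206.85.
ΔI = 5100 − 7000 = -1900; midpoint Ī = (7000 + 5100)/2 = 6050.
η = (ΔQ/Q̄) ÷ (ΔI/Ī) = (-639.7/1206.85) ÷ (-1900/6050) = 1.688.

1.688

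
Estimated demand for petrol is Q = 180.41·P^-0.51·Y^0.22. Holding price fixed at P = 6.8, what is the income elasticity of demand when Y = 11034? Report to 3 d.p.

For a multiplicative demand Q = A·P^α·Y^β, the income elasticity is β everywhere.
Here β = 0.22, so η = 0.220.

0.220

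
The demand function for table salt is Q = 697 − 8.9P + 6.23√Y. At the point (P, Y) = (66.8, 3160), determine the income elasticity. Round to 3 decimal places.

At P = 66.8, Y = 3160: Q = 452.692.
Holding P constant, ∂Q/∂Y = 6.23/(2√Y) = 0.0554134.
η_Y = (∂Q/∂Y)·(Y/Q) = 0.0554134 × (3160/452.692) = 0.387.

0.387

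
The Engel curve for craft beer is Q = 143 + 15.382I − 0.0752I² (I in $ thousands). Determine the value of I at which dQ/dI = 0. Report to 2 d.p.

102.27

dQ/dI = 15.382 − 0.1504I.
The good is inferior where dQ/dI < 0. Setting dQ/dI = 0 gives I = 15.382 / 0.1504 = 102.27.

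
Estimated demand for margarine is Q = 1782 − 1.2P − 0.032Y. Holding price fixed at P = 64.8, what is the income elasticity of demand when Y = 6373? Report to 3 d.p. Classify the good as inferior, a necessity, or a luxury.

At P = 64.8, Y = 6373: Q = 1500.304.
Holding P constant, ∂Q/∂Y = −0.032.
η_Y = (∂Q/∂Y)·(Y/Q) = -0.032 × (6373/1500.304) = -0.136.
Since η < 0, this is an inferior good.

-0.136 (inferior good)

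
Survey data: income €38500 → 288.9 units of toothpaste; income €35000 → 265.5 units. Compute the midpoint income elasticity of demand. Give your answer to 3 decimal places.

ΔQ = 265.5 − 288.9 = -23.4; midpoint Q̄ = (288.9 + 265.5)/2 = 277.2.
ΔI = 35000 − 38500 = -3500; midpoint Ī = (38500 + 35000)/2 = 36750.
η = (ΔQ/Q̄) ÷ (ΔI/Ī) = (-23.4/277.2) ÷ (-3500/36750) = 0.886.

0.886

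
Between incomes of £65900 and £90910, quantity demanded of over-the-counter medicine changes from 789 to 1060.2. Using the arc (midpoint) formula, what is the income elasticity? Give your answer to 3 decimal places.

ΔQ = 1060.2 − 789 = 271.2; midpoint Q̄ = (789 + 1060.2)/2 = 924.6.
ΔI = 90910 − 65900 = 25010; midpoint Ī = (65900 + 90910)/2 = 78405.
η = (ΔQ/Q̄) ÷ (ΔI/Ī) = (271.2/924.6) ÷ (25010/78405) = 0.920.

0.920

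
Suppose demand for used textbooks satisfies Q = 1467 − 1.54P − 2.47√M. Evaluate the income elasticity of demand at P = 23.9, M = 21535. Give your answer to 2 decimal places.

At P = 23.9, M = 21535: Q = 1067.726.
Holding P constant, ∂Q/∂M = -2.47/(2√M) = -0.00841578.
η_M = (∂Q/∂M)·(M/Q) = -0.00841578 × (21535/1067.726) = -0.17.

-0.17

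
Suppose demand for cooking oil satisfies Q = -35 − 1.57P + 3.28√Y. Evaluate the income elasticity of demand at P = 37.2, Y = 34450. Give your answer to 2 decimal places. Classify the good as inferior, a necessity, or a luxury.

At P = 37.2, Y = 34450: Q = 515.387.
Holding P constant, ∂Q/∂Y = 3.28/(2√Y) = 0.00883587.
η_Y = (∂Q/∂Y)·(Y/Q) = 0.00883587 × (34450/515.387) = 0.59.
Since 0 < η < 1, this is a necessity.

0.59 (necessity)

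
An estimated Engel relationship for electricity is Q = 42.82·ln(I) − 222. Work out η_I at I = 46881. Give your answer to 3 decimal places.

0.180

At I = 46881: Q = 238.545.
dQ/dI = 42.82/I = 0.000913376 at this income.
η = (dQ/dI)·(I/Q) = 0.000913376 × (46881/238.545) = 0.180.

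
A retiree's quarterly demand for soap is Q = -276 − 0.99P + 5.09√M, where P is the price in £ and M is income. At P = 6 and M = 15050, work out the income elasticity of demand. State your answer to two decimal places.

0.91

At P = 6, M = 15050: Q = 342.493.
Holding P constant, ∂Q/∂M = 5.09/(2√M) = 0.0207453.
η_M = (∂Q/∂M)·(M/Q) = 0.0207453 × (15050/342.493) = 0.91.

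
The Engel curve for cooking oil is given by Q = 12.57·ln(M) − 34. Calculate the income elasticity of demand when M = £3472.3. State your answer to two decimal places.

0.18

At M = 3472.3: Q = 68.478.
dQ/dM = 12.57/M = 0.00362008 at this income.
η = (dQ/dM)·(M/Q) = 0.00362008 × (3472.3/68.478) = 0.18.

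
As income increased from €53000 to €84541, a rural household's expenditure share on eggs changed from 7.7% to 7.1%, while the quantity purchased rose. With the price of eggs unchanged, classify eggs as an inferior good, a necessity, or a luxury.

Quantity rises but the budget share falls as income rises, so 0 < η < 1.

necessity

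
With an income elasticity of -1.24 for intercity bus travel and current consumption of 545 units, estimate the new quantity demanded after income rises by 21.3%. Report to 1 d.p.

401.1

%ΔQ ≈ η × %ΔI = -1.24 × 21.3% = -26.412%.
New Q ≈ 545 × (1 − 0.26412) = 401.1.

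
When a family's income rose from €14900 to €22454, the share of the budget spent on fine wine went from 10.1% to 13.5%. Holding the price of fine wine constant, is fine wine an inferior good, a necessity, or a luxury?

luxury

The budget share rises as income rises, so η > 1.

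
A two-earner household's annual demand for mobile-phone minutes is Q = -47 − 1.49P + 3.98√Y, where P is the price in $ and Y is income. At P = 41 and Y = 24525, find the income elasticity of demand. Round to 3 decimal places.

0.605

At P = 41, Y = 24525: Q = 515.196.
Holding P constant, ∂Q/∂Y = 3.98/(2√Y) = 0.0127072.
η_Y = (∂Q/∂Y)·(Y/Q) = 0.0127072 × (24525/515.196) = 0.605.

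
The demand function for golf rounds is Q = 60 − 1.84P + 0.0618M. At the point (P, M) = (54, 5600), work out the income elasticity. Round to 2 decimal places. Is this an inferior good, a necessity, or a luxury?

At P = 54, M = 5600: Q = 306.720.
Holding P constant, ∂Q/∂M = 0.0618.
η_M = (∂Q/∂M)·(M/Q) = 0.0618 × (5600/306.720) = 1.13.
Since η > 1, this is a luxury.

1.13 (luxury)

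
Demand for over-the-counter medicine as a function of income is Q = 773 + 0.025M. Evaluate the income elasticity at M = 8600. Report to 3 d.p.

0.218

At M = 8600: Q = 988.000.
dQ/dM = 0.025.
η = (dQ/dM)·(M/Q) = 0.025 × (8600/988.000) = 0.218.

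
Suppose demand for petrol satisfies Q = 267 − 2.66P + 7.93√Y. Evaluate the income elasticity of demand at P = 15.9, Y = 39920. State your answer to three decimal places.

0.438

At P = 15.9, Y = 39920: Q = 1809.119.
Holding P constant, ∂Q/∂Y = 7.93/(2√Y) = 0.0198449.
η_Y = (∂Q/∂Y)·(Y/Q) = 0.0198449 × (39920/1809.119) = 0.438.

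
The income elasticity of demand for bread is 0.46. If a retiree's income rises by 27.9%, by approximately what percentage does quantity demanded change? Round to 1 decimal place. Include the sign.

12.8%

%ΔQ ≈ η × %ΔI = 0.46 × 27.9% = 12.8%.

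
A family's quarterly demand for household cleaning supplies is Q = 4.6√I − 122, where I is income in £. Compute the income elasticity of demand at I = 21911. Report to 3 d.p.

At I = 21911: Q = 558.909.
dQ/dI = 4.6/(2√I) = 0.0155381 at this income.
η = (dQ/dI)·(I/Q) = 0.0155381 × (21911/558.909) = 0.609.

0.609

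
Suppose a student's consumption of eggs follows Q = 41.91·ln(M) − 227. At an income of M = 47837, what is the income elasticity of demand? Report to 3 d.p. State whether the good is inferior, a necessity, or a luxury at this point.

0.187 (necessity)

At M = 47837: Q = 224.603.
dQ/dM = 41.91/M = 0.0008761 at this income.
η = (dQ/dM)·(M/Q) = 0.0008761 × (47837/224.603) = 0.187.
Since 0 < η < 1, the good is a necessity.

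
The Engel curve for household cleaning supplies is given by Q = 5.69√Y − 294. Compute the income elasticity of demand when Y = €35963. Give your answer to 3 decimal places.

0.687

At Y = 35963: Q = 785.047.
dQ/dY = 5.69/(2√Y) = 0.0150022 at this income.
η = (dQ/dY)·(Y/Q) = 0.0150022 × (35963/785.047) = 0.687.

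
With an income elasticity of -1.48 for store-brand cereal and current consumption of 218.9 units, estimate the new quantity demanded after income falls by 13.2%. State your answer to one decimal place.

261.7

%ΔQ ≈ η × %ΔI = -1.48 × (-13.2%) = 19.536%.
New Q ≈ 218.9 × (1 + 0.19536) = 261.7.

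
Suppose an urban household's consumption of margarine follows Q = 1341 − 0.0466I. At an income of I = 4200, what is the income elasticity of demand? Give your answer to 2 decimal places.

At I = 4200: Q = 1145.280.
dQ/dI = −0.0466.
η = (dQ/dI)·(I/Q) = -0.0466 × (4200/1145.280) = -0.17.

-0.17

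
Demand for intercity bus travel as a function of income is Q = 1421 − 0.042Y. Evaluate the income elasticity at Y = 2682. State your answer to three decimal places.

-0.086

At Y = 2682: Q = 1308.356.
dQ/dY = −0.042.
η = (dQ/dY)·(Y/Q) = -0.042 × (2682/1308.356) = -0.086.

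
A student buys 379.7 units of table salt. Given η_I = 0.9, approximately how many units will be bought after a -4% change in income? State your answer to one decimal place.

%ΔQ ≈ η × %ΔI = 0.9 × (-4%) = -3.6%.
New Q ≈ 379.7 × (1 − 0.036) = 366.0.

366.0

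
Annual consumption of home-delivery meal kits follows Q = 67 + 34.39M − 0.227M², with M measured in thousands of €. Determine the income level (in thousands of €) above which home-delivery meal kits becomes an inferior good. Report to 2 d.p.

75.75

dQ/dM = 34.39 − 0.454M.
The good is inferior where dQ/dM < 0. Setting dQ/dM = 0 gives M = 34.39 / 0.454 = 75.75.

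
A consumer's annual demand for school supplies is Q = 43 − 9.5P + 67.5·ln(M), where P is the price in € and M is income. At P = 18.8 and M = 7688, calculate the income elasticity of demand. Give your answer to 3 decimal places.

At P = 18.8, M = 7688: Q = 468.351.
Holding P constant, ∂Q/∂M = 67.5/M = 0.00877992.
η_M = (∂Q/∂M)·(M/Q) = 0.00877992 × (7688/468.351) = 0.144.

0.144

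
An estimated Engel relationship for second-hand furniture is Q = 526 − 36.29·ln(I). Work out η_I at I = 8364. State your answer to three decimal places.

At I = 8364: Q = 198.240.
dQ/dI = -36.29/I = -0.00433883 at this income.
η = (dQ/dI)·(I/Q) = -0.00433883 × (8364/198.240) = -0.183.

-0.183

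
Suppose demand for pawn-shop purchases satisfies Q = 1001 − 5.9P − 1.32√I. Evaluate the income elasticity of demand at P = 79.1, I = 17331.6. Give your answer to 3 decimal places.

At P = 79.1, I = 17331.6: Q = 360.533.
Holding P constant, ∂Q/∂I = -1.32/(2√I) = -0.00501331.
η_I = (∂Q/∂I)·(I/Q) = -0.00501331 × (17331.6/360.533) = -0.241.

-0.241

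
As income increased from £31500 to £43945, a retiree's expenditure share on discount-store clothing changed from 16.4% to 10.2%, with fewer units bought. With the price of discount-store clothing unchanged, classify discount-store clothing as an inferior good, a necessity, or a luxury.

inferior good

Quantity demanded falls as income rises, so η < 0.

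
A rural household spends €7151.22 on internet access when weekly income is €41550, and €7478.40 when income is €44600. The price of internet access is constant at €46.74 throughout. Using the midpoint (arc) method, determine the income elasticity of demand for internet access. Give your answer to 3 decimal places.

0.632

With a constant price, Q₁ = 7151.22/46.74 = 153.000 and Q₂ = 7478.40/46.74 = 160.000 (equivalently, work directly with expenditure since P cancels).
Midpoint %ΔQ = (7478.40 − 7151.22)/7314.81 = 0.04473; midpoint %ΔI = (44600 − 41550)/43075 = 0.07081.
η = 0.04473 / 0.07081 = 0.632.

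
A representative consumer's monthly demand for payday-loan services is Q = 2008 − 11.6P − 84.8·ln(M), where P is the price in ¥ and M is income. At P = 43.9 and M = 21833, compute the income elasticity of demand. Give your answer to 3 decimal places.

-0.130

At P = 43.9, M = 21833: Q = 651.508.
Holding P constant, ∂Q/∂M = -84.8/M = -0.00388403.
η_M = (∂Q/∂M)·(M/Q) = -0.00388403 × (21833/651.508) = -0.130.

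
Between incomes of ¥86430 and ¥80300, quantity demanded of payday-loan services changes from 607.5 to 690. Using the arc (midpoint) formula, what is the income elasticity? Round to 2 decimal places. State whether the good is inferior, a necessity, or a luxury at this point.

-1.73 (inferior good)

ΔQ = 690 − 607.5 = 82.5; midpoint Q̄ = (607.5 + 690)/2 = 648.75.
ΔI = 80300 − 86430 = -6130; midpoint Ī = (86430 + 80300)/2 = 83365.
η = (ΔQ/Q̄) ÷ (ΔI/Ī) = (82.5/648.75) ÷ (-6130/83365) = -1.73.
η < 0 ⇒ inferior good.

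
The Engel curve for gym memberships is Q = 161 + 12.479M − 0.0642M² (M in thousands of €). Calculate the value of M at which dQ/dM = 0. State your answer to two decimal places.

dQ/dM = 12.479 − 0.1284M.
The good is inferior where dQ/dM < 0. Setting dQ/dM = 0 gives M = 12.479 / 0.1284 = 97.19.

97.19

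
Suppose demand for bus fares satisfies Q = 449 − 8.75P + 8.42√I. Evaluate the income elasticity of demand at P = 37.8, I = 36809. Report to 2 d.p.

0.47

At P = 37.8, I = 36809: Q = 1733.684.
Holding P constant, ∂Q/∂I = 8.42/(2√I) = 0.0219435.
η_I = (∂Q/∂I)·(I/Q) = 0.0219435 × (36809/1733.684) = 0.47.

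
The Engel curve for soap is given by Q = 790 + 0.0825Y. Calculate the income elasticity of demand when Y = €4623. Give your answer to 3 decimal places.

0.326

At Y = 4623: Q = 1171.398.
dQ/dY = 0.0825.
η = (dQ/dY)·(Y/Q) = 0.0825 × (4623/1171.398) = 0.326.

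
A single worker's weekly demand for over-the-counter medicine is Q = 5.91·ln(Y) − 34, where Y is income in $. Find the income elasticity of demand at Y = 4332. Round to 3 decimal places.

At Y = 4332: Q = 15.489.
dQ/dY = 5.91/Y = 0.00136427 at this income.
η = (dQ/dY)·(Y/Q) = 0.00136427 × (4332/15.489) = 0.382.

0.382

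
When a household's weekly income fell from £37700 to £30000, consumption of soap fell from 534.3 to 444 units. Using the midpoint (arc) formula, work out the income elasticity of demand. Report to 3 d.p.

0.812

ΔQ = 444 − 534.3 = -90.3; midpoint Q̄ = (534.3 + 444)/2 = 489.15.
ΔI = 30000 − 37700 = -7700; midpoint Ī = (37700 + 30000)/2 = 33850.
η = (ΔQ/Q̄) ÷ (ΔI/Ī) = (-90.3/489.15) ÷ (-7700/33850) = 0.812.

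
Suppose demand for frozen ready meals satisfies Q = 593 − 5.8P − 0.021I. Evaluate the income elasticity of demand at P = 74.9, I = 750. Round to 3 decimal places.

At P = 74.9, I = 750: Q = 142.830.
Holding P constant, ∂Q/∂I = −0.021.
η_I = (∂Q/∂I)·(I/Q) = -0.021 × (750/142.830) = -0.110.

-0.110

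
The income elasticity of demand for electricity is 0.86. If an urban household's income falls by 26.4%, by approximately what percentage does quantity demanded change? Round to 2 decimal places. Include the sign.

%ΔQ ≈ η × %ΔI = 0.86 × (-26.4%) = -22.70%.

-22.70%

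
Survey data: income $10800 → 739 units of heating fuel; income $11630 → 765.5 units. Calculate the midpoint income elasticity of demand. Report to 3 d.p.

0.476

ΔQ = 765.5 − 739 = 26.5; midpoint Q̄ = (739 + 765.5)/2 = 752.25.
ΔI = 11630 − 10800 = 830; midpoint Ī = (10800 + 11630)/2 = 11215.
η = (ΔQ/Q̄) ÷ (ΔI/Ī) = (26.5/752.25) ÷ (830/11215) = 0.476.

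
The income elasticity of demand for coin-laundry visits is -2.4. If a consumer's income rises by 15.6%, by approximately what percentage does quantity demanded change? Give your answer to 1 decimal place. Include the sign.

-37.4%

%ΔQ ≈ η × %ΔI = -2.4 × 15.6% = -37.4%.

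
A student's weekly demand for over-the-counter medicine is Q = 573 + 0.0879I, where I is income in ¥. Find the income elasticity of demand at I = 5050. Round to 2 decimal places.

At I = 5050: Q = 1016.895.
dQ/dI = 0.0879.
η = (dQ/dI)·(I/Q) = 0.0879 × (5050/1016.895) = 0.44.

0.44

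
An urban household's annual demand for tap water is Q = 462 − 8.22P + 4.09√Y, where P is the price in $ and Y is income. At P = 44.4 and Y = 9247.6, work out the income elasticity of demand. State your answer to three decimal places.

At P = 44.4, Y = 9247.6: Q = 490.345.
Holding P constant, ∂Q/∂Y = 4.09/(2√Y) = 0.0212657.
η_Y = (∂Q/∂Y)·(Y/Q) = 0.0212657 × (9247.6/490.345) = 0.401.

0.401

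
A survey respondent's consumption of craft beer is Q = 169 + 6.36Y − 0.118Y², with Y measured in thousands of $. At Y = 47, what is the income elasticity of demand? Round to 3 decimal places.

At Y = 47: Q = 207.2580.
dQ/dY = 6.36 − 0.236Y = -4.73200.
η = (dQ/dY)·(Y/Q) = -4.73200 × (47/207.2580) = -1.073.

-1.073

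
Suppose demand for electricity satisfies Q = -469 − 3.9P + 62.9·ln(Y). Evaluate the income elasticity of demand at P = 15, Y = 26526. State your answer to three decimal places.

0.556

At P = 15, Y = 26526: Q = 113.192.
Holding P constant, ∂Q/∂Y = 62.9/Y = 0.00237126.
η_Y = (∂Q/∂Y)·(Y/Q) = 0.00237126 × (26526/113.192) = 0.556.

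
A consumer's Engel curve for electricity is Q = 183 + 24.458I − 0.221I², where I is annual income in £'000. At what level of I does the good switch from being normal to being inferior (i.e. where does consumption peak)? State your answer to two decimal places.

dQ/dI = 24.458 − 0.442I.
The good is inferior where dQ/dI < 0. Setting dQ/dI = 0 gives I = 24.458 / 0.442 = 55.33.

55.33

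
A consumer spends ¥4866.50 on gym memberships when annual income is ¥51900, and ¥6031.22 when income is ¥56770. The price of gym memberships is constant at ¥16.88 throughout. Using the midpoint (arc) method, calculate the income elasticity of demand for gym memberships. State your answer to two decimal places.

2.38

With a constant price, Q₁ = 4866.50/16.88 = 288.300 and Q₂ = 6031.22/16.88 = 357.300 (equivalently, work directly with expenditure since P cancels).
Midpoint %ΔQ = (6031.22 − 4866.50)/5448.86 = 0.21375; midpoint %ΔI = (56770 − 51900)/54335 = 0.08963.
η = 0.21375 / 0.08963 = 2.38.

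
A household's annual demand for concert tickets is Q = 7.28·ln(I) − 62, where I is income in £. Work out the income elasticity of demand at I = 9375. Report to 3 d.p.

1.589

At I = 9375: Q = 4.581.
dQ/dI = 7.28/I = 0.000776533 at this income.
η = (dQ/dI)·(I/Q) = 0.000776533 × (9375/4.581) = 1.589.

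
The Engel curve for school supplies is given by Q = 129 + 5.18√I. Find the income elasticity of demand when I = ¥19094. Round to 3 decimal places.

0.424

At I = 19094: Q = 844.778.
dQ/dI = 5.18/(2√I) = 0.0187435 at this income.
η = (dQ/dI)·(I/Q) = 0.0187435 × (19094/844.778) = 0.424.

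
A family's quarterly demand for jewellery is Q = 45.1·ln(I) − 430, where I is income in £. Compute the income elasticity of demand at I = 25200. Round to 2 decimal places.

At I = 25200: Q = 27.070.
dQ/dI = 45.1/I = 0.00178968 at this income.
η = (dQ/dI)·(I/Q) = 0.00178968 × (25200/27.070) = 1.67.

1.67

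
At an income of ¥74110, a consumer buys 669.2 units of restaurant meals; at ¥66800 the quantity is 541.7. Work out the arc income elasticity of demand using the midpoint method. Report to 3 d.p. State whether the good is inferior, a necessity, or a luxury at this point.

2.030 (luxury)

ΔQ = 541.7 − 669.2 = -127.5; midpoint Q̄ = (669.2 + 541.7)/2 = 605.45.
ΔI = 66800 − 74110 = -7310; midpoint Ī = (74110 + 66800)/2 = 70455.
η = (ΔQ/Q̄) ÷ (ΔI/Ī) = (-127.5/605.45) ÷ (-7310/70455) = 2.030.
η > 1 ⇒ luxury.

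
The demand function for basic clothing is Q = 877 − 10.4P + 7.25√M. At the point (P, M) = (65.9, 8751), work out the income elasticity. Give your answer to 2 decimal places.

At P = 65.9, M = 8751: Q = 869.854.
Holding P constant, ∂Q/∂M = 7.25/(2√M) = 0.0387507.
η_M = (∂Q/∂M)·(M/Q) = 0.0387507 × (8751/869.854) = 0.39.

0.39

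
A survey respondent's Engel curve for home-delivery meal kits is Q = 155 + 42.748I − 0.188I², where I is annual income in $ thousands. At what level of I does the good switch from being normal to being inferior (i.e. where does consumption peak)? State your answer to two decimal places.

113.69

dQ/dI = 42.748 − 0.376I.
The good is inferior where dQ/dI < 0. Setting dQ/dI = 0 gives I = 42.748 / 0.376 = 113.69.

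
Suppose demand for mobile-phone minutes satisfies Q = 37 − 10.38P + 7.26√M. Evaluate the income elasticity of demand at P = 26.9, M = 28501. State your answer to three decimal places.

0.623

At P = 26.9, M = 28501: Q = 983.429.
Holding P constant, ∂Q/∂M = 7.26/(2√M) = 0.0215019.
η_M = (∂Q/∂M)·(M/Q) = 0.0215019 × (28501/983.429) = 0.623.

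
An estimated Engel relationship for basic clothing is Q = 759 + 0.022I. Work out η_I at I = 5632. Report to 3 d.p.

At I = 5632: Q = 882.904.
dQ/dI = 0.022.
η = (dQ/dI)·(I/Q) = 0.022 × (5632/882.904) = 0.140.

0.140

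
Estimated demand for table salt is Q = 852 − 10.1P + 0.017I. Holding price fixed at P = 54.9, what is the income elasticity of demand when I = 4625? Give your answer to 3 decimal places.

At P = 54.9, I = 4625: Q = 376.135.
Holding P constant, ∂Q/∂I = 0.017.
η_I = (∂Q/∂I)·(I/Q) = 0.017 × (4625/376.135) = 0.209.

0.209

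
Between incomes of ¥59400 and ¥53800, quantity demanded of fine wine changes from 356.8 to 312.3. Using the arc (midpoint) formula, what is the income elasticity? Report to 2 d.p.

1.34

ΔQ = 312.3 − 356.8 = -44.5; midpoint Q̄ = (356.8 + 312.3)/2 = 334.55.
ΔI = 53800 − 59400 = -5600; midpoint Ī = (59400 + 53800)/2 = 56600.
η = (ΔQ/Q̄) ÷ (ΔI/Ī) = (-44.5/334.55) ÷ (-5600/56600) = 1.34.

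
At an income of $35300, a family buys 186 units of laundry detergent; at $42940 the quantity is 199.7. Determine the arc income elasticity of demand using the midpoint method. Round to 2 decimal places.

ΔQ = 199.7 − 186 = 13.7; midpoint Q̄ = (186 + 199.7)/2 = 192.85.
ΔI = 42940 − 35300 = 7640; midpoint Ī = (35300 + 42940)/2 = 39120.
η = (ΔQ/Q̄) ÷ (ΔI/Ī) = (13.7/192.85) ÷ (7640/39120) = 0.36.

0.36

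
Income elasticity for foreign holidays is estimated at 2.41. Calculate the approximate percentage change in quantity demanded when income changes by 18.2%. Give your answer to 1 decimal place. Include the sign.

%ΔQ ≈ η × %ΔI = 2.41 × 18.2% = 43.9%.

43.9%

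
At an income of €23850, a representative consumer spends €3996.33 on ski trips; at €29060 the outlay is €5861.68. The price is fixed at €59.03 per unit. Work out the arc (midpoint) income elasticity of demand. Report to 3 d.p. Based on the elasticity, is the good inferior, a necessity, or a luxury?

1.922 (luxury)

With a constant price, Q₁ = 3996.33/59.03 = 67.700 and Q₂ = 5861.68/59.03 = 99.300 (equivalently, work directly with expenditure since P cancels).
Midpoint %ΔQ = (5861.68 − 3996.33)/4929.01 = 0.37844; midpoint %ΔI = (29060 − 23850)/26455 = 0.19694.
η = 0.37844 / 0.19694 = 1.922.
η > 1 ⇒ luxury.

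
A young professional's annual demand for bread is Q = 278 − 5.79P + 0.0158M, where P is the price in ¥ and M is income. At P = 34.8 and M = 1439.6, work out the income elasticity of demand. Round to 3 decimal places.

At P = 34.8, M = 1439.6: Q = 99.254.
Holding P constant, ∂Q/∂M = 0.0158.
η_M = (∂Q/∂M)·(M/Q) = 0.0158 × (1439.6/99.254) = 0.229.

0.229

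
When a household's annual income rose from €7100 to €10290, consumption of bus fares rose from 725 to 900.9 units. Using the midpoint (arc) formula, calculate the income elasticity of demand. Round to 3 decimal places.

ΔQ = 900.9 − 725 = 175.9; midpoint Q̄ = (725 + 900.9)/2 = 812.95.
ΔI = 10290 − 7100 = 3190; midpoint Ī = (7100 + 10290)/2 = 8695.
η = (ΔQ/Q̄) ÷ (ΔI/Ī) = (175.9/812.95) ÷ (3190/8695) = 0.590.

0.590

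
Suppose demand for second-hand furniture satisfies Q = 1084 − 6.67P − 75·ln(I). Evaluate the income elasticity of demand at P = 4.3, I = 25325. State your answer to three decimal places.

-0.254

At P = 4.3, I = 25325: Q = 294.853.
Holding P constant, ∂Q/∂I = -75/I = -0.0029615.
η_I = (∂Q/∂I)·(I/Q) = -0.0029615 × (25325/294.853) = -0.254.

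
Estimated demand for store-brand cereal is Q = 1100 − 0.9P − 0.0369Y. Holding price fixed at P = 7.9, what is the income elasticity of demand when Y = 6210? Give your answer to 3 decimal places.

At P = 7.9, Y = 6210: Q = 863.741.
Holding P constant, ∂Q/∂Y = −0.0369.
η_Y = (∂Q/∂Y)·(Y/Q) = -0.0369 × (6210/863.741) = -0.265.

-0.265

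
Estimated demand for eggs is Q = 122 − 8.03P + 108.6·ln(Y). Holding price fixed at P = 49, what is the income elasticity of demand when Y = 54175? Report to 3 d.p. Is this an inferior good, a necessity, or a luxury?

0.119 (necessity)

At P = 49, Y = 54175: Q = 912.267.
Holding P constant, ∂Q/∂Y = 108.6/Y = 0.00200461.
η_Y = (∂Q/∂Y)·(Y/Q) = 0.00200461 × (54175/912.267) = 0.119.
Since 0 < η < 1, this is a necessity.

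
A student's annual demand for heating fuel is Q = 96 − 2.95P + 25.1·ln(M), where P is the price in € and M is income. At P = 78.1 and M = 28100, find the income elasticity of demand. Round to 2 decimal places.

At P = 78.1, M = 28100: Q = 122.717.
Holding P constant, ∂Q/∂M = 25.1/M = 0.000893238.
η_M = (∂Q/∂M)·(M/Q) = 0.000893238 × (28100/122.717) = 0.20.

0.20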